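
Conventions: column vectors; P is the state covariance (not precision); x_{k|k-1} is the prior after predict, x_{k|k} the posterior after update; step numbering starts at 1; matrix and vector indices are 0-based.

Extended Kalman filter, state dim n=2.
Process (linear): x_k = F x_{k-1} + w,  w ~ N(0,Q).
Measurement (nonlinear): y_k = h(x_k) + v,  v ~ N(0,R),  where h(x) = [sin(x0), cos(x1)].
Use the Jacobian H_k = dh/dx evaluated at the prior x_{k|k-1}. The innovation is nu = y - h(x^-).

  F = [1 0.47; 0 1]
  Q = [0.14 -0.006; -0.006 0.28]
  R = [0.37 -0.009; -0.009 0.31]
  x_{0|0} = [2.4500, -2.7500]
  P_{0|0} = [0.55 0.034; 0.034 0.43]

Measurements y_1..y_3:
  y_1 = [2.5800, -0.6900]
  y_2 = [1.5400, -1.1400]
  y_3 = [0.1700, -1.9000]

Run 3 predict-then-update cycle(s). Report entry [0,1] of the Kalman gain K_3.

K[0,1] = 0.0996

step 1: x^-=[1.1575, -2.7500]  P^-=[0.8169 0.2301; 0.2301 0.7100]  H_jac=[0.4016 0.0000; 0.0000 0.3817]  S=[0.5018 0.0263; 0.0263 0.4134]  K=[0.6449 0.1714; 0.1504 0.6459]  nu=[1.6642, 0.2343]  x^+=[2.2709, -2.3484]  P^+=[0.5903 0.1240; 0.1240 0.5211]
step 2: x^-=[1.1672, -2.3484]  P^-=[0.9620 0.3630; 0.3630 0.8011]  H_jac=[0.3928 0.0000; 0.0000 0.7126]  S=[0.5184 0.0926; 0.0926 0.7168]  K=[0.6801 0.2730; 0.1359 0.7789]  nu=[0.6204, -0.4384]  x^+=[1.4694, -2.6056]  P^+=[0.6344 0.1102; 0.1102 0.3371]
step 3: x^-=[0.2448, -2.6056]  P^-=[0.9525 0.2626; 0.2626 0.6171]  H_jac=[0.9702 0.0000; 0.0000 0.5107]  S=[1.2665 0.1211; 0.1211 0.4710]  K=[0.7201 0.0996; 0.1406 0.6330]  nu=[-0.0723, -1.0402]  x^+=[0.0891, -3.2743]  P^+=[0.2737 0.0478; 0.0478 0.3818]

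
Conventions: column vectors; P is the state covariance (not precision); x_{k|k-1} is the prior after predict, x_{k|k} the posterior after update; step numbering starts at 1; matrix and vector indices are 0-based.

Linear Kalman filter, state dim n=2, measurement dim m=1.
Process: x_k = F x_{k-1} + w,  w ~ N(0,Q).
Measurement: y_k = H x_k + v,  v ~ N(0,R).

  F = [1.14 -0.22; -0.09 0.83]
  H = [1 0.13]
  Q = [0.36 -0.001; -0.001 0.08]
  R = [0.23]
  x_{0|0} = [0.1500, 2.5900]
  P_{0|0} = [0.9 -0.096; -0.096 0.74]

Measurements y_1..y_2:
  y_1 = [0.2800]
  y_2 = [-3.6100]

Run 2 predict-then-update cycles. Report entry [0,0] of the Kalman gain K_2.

step 1: x^-=[-0.3988, 2.1362]  P^-=[1.6136 -0.3212; -0.3212 0.6114]  S=[1.7704]  K=[0.8878; -0.1365]  nu=[0.4011]  x^+=[-0.0427, 2.0814]  P^+=[0.2181 -0.1066; -0.1066 0.5784]
step 2: x^-=[-0.5066, 1.7314]  P^-=[0.7249 -0.2320; -0.2320 0.4962]  S=[0.9029]  K=[0.7694; -0.1855]  nu=[-3.3285]  x^+=[-3.0675, 2.3488]  P^+=[0.1904 -0.1031; -0.1031 0.4651]

K[0,0] = 0.7694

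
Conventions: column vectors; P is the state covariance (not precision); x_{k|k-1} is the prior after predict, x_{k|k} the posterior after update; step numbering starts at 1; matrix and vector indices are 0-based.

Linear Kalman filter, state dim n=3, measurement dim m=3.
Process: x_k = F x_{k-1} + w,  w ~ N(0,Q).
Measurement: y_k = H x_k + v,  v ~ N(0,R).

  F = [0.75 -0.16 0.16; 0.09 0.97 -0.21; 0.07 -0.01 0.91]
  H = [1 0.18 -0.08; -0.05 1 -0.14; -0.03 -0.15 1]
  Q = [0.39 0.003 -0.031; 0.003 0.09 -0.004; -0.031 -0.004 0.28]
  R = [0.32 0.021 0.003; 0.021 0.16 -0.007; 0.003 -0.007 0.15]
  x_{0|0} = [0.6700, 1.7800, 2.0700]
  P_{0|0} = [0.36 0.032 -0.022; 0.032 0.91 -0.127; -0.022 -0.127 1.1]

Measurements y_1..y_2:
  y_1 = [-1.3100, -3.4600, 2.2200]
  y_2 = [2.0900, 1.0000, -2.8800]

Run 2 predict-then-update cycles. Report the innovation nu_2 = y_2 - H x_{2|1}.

innov = [2.0299, 4.1570, -5.1802]

step 1: x^-=[0.5489, 1.3522, 1.9128]  P^-=[0.6375 -0.1489 0.1524; -0.1489 1.0558 -0.3325; 0.1524 -0.3325 1.1922]  S=[0.9309 0.0592 -0.0280; 0.0592 1.3509 -0.6744; -0.0280 -0.6744 1.4558]  K=[0.6542 -0.1544 0.0479; 0.0205 0.8508 0.0604; 0.0194 0.0630 0.8796]  nu=[-1.9493, -4.5170, 0.5265]  x^+=[-0.0038, -2.4990, 2.0538]  P^+=[0.2073 0.0014 0.0167; 0.0014 0.1396 0.0242; 0.0167 0.0242 0.1357]
step 2: x^-=[0.7256, -2.8556, 1.8936]  P^-=[0.5161 -0.0061 0.0078; -0.0061 0.2188 -0.0074; 0.0078 -0.0074 0.3951]  S=[0.8425 0.0327 -0.0426; 0.0327 0.3906 -0.1021; -0.0426 -0.1021 0.5521]  K=[0.6163 -0.1332 0.0107; 0.0198 0.5709 0.0346; 0.0057 0.0269 0.7225]  nu=[2.0299, 4.1570, -5.1802]  x^+=[1.3673, -0.6214, -1.7257]  P^+=[0.1948 0.0028 0.0107; 0.0028 0.0938 0.0154; 0.0107 0.0154 0.1108]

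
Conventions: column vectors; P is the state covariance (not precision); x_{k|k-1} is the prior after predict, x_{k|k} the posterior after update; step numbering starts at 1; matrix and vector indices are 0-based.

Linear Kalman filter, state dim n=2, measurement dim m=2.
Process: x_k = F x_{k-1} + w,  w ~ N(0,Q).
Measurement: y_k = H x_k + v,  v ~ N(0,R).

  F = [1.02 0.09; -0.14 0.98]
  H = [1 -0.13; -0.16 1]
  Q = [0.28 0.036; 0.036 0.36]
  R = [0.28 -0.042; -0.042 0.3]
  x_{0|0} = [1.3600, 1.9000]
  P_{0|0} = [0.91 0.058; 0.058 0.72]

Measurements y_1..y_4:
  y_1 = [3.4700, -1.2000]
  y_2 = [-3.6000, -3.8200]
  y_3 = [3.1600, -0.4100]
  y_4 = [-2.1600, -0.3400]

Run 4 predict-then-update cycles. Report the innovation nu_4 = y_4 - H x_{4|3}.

step 1: x^-=[1.5582, 1.6716]  P^-=[1.2432 0.0268; 0.0268 1.0534]  S=[1.5341 -0.3505; -0.3505 1.3767]  K=[0.8277 0.0857; 0.1086 0.7897]  nu=[2.1291, -2.6223]  x^+=[3.0958, -0.1680]  P^+=[0.2318 0.0280; 0.0280 0.2368]
step 2: x^-=[3.1425, -0.5981]  P^-=[0.5282 0.0515; 0.0515 0.5843]  S=[0.8047 -0.1499; -0.1499 0.8814]  K=[0.6621 0.0751; 0.0943 0.6697]  nu=[-6.8203, -2.7191]  x^+=[-1.5775, -3.0624]  P^+=[0.1854 0.0244; 0.0244 0.2008]
step 3: x^-=[-1.8847, -2.7803]  P^-=[0.4790 0.0513; 0.0513 0.5498]  S=[0.7550 -0.1377; -0.1377 0.8457]  K=[0.6392 0.0742; 0.0929 0.6556]  nu=[4.6832, 2.0687]  x^+=[1.2621, -0.9890]  P^+=[0.1790 0.0240; 0.0240 0.1966]
step 4: x^-=[1.1984, -1.1459]  P^-=[0.4722 0.0515; 0.0515 0.5457]  S=[0.7480 -0.1359; -0.1359 0.8414]  K=[0.6358 0.0741; 0.0928 0.6539]  nu=[-3.5073, 0.9976]  x^+=[-0.9576, -0.8191]  P^+=[0.1780 0.0240; 0.0240 0.1961]

innov = [-3.5073, 0.9976]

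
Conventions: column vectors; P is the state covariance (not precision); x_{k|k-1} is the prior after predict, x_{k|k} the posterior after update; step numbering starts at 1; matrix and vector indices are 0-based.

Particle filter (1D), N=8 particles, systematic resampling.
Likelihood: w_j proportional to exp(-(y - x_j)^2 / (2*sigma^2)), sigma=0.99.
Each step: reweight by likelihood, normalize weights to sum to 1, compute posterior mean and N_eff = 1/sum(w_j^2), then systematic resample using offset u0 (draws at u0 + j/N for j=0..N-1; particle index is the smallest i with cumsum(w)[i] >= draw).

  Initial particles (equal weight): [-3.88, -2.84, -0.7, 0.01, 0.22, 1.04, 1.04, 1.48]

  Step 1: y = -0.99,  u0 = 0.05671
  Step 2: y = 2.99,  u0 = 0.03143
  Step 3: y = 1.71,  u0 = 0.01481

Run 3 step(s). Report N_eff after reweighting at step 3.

step 1: w=[0.0056, 0.0695, 0.3817, 0.2392, 0.1888, 0.0487, 0.0487, 0.0177]  mean=-0.3150  Neff=4.0239  idx=[1, 2, 2, 2, 3, 3, 4, 5]
step 2: w=[0.0000, 0.0051, 0.0051, 0.0051, 0.0573, 0.0573, 0.1061, 0.7640]  mean=0.8083  Neff=1.6622  idx=[4, 6, 7, 7, 7, 7, 7, 7]
step 3: w=[0.0430, 0.0605, 0.1494, 0.1494, 0.1494, 0.1494, 0.1494, 0.1494]  mean=0.9461  Neff=7.1708  idx=[0, 2, 3, 3, 4, 5, 6, 7]

N_eff = 7.1708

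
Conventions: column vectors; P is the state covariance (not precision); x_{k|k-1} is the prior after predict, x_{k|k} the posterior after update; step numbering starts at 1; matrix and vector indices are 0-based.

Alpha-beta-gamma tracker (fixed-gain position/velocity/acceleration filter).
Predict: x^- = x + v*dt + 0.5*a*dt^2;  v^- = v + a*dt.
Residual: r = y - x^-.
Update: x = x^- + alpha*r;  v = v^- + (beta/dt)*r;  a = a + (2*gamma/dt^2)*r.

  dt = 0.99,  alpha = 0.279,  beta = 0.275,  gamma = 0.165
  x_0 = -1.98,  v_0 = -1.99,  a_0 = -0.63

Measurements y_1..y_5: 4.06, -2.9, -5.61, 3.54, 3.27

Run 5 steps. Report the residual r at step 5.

step 1: x_pred=-4.2588  r=8.3188  x^+=-1.9379  v^+=-0.3029  a^+=2.1710
step 2: x_pred=-1.1739  r=-1.7261  x^+=-1.6555  v^+=1.3669  a^+=1.5898
step 3: x_pred=0.4768  r=-6.0868  x^+=-1.2214  v^+=1.2500  a^+=-0.4597
step 4: x_pred=-0.2092  r=3.7492  x^+=0.8368  v^+=1.8364  a^+=0.8027
step 5: x_pred=3.0482  r=0.2218  x^+=3.1101  v^+=2.6927  a^+=0.8774

resid = 0.2218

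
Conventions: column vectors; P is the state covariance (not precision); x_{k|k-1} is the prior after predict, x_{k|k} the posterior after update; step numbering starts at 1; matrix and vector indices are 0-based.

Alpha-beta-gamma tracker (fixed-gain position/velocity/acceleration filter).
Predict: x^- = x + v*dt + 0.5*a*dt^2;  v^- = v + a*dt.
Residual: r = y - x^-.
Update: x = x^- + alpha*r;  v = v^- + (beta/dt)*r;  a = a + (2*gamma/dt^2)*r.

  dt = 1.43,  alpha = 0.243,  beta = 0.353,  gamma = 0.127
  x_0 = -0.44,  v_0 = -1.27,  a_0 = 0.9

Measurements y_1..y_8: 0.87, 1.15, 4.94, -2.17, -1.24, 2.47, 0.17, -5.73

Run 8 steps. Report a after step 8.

a_post = -0.0492

step 1: x_pred=-1.3359  r=2.2059  x^+=-0.7999  v^+=0.5615  a^+=1.1740
step 2: x_pred=1.2035  r=-0.0535  x^+=1.1905  v^+=2.2271  a^+=1.1674
step 3: x_pred=5.5689  r=-0.6289  x^+=5.4161  v^+=3.7412  a^+=1.0892
step 4: x_pred=11.8797  r=-14.0497  x^+=8.4656  v^+=1.8306  a^+=-0.6559
step 5: x_pred=10.4128  r=-11.6528  x^+=7.5812  v^+=-1.9838  a^+=-2.1033
step 6: x_pred=2.5938  r=-0.1238  x^+=2.5637  v^+=-5.0221  a^+=-2.1187
step 7: x_pred=-6.7842  r=6.9542  x^+=-5.0943  v^+=-6.3352  a^+=-1.2549
step 8: x_pred=-15.4366  r=9.7066  x^+=-13.0779  v^+=-5.7335  a^+=-0.0492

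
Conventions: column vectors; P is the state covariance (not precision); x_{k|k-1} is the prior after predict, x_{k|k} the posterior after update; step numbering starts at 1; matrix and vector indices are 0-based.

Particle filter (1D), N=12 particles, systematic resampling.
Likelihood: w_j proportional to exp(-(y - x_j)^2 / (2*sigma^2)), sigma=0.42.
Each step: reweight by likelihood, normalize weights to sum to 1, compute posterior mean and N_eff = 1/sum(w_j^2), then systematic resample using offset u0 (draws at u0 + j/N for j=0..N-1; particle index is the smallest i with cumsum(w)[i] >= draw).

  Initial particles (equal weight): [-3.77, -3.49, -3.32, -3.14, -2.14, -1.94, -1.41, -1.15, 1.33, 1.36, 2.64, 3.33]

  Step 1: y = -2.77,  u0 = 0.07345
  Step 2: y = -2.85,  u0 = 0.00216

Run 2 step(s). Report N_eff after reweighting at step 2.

step 1: w=[0.0315, 0.1234, 0.2276, 0.3640, 0.1742, 0.0761, 0.0028, 0.0003, 0.0000, 0.0000, 0.0000, 0.0000]  mean=-2.9730  Neff=4.2256  idx=[1, 2, 2, 2, 3, 3, 3, 3, 3, 4, 4, 5]
step 2: w=[0.0487, 0.0831, 0.0831, 0.0831, 0.1225, 0.1225, 0.1225, 0.1225, 0.1225, 0.0373, 0.0373, 0.0149]  mean=-3.1096  Neff=9.8872  idx=[0, 1, 2, 3, 4, 4, 5, 6, 7, 7, 8, 9]

N_eff = 9.8872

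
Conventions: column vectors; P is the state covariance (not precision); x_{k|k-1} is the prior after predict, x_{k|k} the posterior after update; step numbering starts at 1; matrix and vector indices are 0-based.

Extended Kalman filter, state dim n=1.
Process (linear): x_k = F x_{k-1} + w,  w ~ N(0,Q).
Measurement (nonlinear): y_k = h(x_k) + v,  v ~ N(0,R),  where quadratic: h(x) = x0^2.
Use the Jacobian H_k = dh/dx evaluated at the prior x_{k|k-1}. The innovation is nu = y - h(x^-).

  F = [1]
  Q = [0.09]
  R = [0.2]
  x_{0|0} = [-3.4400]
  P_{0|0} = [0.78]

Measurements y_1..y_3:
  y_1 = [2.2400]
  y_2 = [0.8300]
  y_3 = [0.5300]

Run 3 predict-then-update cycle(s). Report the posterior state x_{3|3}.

x_post = [-0.9629]

step 1: x^-=[-3.4400]  P^-=[0.8700]  H_jac=[-6.8800]  S=[41.3809]  K=[-0.1446]  nu=[-9.5936]  x^+=[-2.0523]  P^+=[0.0042]
step 2: x^-=[-2.0523]  P^-=[0.0942]  H_jac=[-4.1046]  S=[1.7872]  K=[-0.2164]  nu=[-3.3820]  x^+=[-1.3206]  P^+=[0.0105]
step 3: x^-=[-1.3206]  P^-=[0.1005]  H_jac=[-2.6412]  S=[0.9014]  K=[-0.2946]  nu=[-1.2139]  x^+=[-0.9629]  P^+=[0.0223]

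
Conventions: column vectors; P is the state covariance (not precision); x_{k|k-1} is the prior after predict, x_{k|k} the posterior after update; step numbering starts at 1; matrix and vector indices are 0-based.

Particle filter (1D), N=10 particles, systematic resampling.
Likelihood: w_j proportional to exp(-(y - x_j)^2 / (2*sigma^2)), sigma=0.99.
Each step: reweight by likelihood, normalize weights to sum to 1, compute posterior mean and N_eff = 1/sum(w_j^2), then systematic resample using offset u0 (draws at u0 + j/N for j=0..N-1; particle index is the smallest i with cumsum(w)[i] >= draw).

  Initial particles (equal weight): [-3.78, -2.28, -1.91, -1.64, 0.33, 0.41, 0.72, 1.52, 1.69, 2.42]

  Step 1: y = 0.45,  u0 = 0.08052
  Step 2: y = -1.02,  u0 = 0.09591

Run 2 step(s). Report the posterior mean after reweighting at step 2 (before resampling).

step 1: w=[0.0000, 0.0052, 0.0136, 0.0251, 0.2311, 0.2326, 0.2243, 0.1298, 0.1062, 0.0321]  mean=0.7087  Neff=5.3248  idx=[4, 4, 5, 5, 5, 6, 6, 7, 8, 9]
step 2: w=[0.1689, 0.1689, 0.1508, 0.1508, 0.1508, 0.0913, 0.0913, 0.0159, 0.0101, 0.0010]  mean=0.4723  Neff=7.0254  idx=[0, 1, 1, 2, 3, 3, 4, 5, 6, 8]

post_mean = 0.4723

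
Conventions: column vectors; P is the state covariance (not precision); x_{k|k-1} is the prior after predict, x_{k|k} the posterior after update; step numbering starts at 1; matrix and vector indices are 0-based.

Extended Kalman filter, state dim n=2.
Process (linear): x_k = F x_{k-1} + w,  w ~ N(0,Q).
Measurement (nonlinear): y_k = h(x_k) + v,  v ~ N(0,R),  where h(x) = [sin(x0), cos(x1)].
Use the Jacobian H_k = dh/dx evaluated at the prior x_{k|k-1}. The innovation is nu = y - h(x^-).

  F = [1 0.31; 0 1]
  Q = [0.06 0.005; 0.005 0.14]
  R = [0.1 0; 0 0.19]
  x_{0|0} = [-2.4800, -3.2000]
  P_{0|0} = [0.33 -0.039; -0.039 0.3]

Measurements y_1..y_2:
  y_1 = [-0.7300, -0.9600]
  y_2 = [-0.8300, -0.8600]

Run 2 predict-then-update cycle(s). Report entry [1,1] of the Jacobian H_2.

H_jac[1,1] = 0.0654

step 1: x^-=[-3.4720, -3.2000]  P^-=[0.3947 0.0590; 0.0590 0.4400]  H_jac=[-0.9459 0.0000; 0.0000 -0.0584]  S=[0.4531 0.0033; 0.0033 0.1915]  K=[-0.8238 -0.0040; -0.1222 -0.1320]  nu=[-1.0544, 0.0383]  x^+=[-2.6035, -3.0762]  P^+=[0.0871 0.0129; 0.0129 0.4298]
step 2: x^-=[-3.5571, -3.0762]  P^-=[0.1964 0.1512; 0.1512 0.5698]  H_jac=[-0.9149 0.0000; 0.0000 0.0654]  S=[0.2644 -0.0090; -0.0090 0.1924]  K=[-0.6790 0.0194; -0.5172 0.1692]  nu=[-1.2336, 0.1379]  x^+=[-2.7168, -2.4148]  P^+=[0.0742 0.0565; 0.0565 0.4920]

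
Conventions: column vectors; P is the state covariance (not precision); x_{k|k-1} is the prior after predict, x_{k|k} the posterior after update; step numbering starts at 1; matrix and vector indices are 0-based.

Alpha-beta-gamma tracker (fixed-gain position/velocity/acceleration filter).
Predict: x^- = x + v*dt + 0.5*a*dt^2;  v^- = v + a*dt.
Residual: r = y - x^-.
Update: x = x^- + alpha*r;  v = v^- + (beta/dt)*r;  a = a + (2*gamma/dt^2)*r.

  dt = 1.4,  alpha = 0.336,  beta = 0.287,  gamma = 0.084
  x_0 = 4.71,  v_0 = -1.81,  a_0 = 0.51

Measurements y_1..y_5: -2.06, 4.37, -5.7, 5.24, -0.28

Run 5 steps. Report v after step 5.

step 1: x_pred=2.6758  r=-4.7358  x^+=1.0846  v^+=-2.0668  a^+=0.1041
step 2: x_pred=-1.7070  r=6.0770  x^+=0.3349  v^+=-0.6753  a^+=0.6250
step 3: x_pred=0.0018  r=-5.7018  x^+=-1.9140  v^+=-0.9693  a^+=0.1362
step 4: x_pred=-3.1375  r=8.3775  x^+=-0.3226  v^+=0.9388  a^+=0.8543
step 5: x_pred=1.8289  r=-2.1089  x^+=1.1203  v^+=1.7025  a^+=0.6735

v_post = 1.7025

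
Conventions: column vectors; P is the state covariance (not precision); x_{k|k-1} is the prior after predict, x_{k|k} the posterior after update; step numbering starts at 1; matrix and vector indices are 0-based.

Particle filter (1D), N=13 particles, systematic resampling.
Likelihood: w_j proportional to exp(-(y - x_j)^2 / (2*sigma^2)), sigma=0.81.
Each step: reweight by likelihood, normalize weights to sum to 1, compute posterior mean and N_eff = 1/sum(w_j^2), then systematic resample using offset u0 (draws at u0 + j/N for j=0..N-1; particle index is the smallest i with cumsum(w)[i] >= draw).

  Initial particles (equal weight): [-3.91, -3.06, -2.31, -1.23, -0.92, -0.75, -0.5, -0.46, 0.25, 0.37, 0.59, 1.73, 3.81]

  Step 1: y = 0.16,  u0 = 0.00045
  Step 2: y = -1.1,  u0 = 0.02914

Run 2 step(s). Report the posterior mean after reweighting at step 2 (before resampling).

post_mean = -0.5341

step 1: w=[0.0000, 0.0001, 0.0017, 0.0408, 0.0730, 0.0945, 0.1275, 0.1326, 0.1766, 0.1718, 0.1543, 0.0272, 0.0000]  mean=-0.0713  Neff=7.4070  idx=[2, 4, 5, 6, 6, 7, 7, 8, 8, 9, 9, 10, 10]
step 2: w=[0.0519, 0.1546, 0.1444, 0.1205, 0.1205, 0.1160, 0.1160, 0.0395, 0.0395, 0.0305, 0.0305, 0.0180, 0.0180]  mean=-0.5341  Neff=9.1714  idx=[0, 1, 1, 2, 2, 3, 4, 4, 5, 6, 6, 8, 10]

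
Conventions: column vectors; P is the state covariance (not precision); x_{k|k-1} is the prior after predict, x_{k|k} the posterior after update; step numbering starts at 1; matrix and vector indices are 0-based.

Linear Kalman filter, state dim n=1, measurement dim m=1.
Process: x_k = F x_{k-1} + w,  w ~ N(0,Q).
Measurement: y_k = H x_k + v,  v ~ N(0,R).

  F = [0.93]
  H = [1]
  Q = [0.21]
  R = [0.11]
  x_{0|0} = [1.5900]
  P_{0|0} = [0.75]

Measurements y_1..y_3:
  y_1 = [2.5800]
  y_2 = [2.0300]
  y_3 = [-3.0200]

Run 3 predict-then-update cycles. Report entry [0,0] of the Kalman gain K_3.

step 1: x^-=[1.4787]  P^-=[0.8587]  S=[0.9687]  K=[0.8864]  nu=[1.1013]  x^+=[2.4549]  P^+=[0.0975]
step 2: x^-=[2.2831]  P^-=[0.2943]  S=[0.4043]  K=[0.7279]  nu=[-0.2531]  x^+=[2.0989]  P^+=[0.0801]
step 3: x^-=[1.9519]  P^-=[0.2793]  S=[0.3893]  K=[0.7174]  nu=[-4.9719]  x^+=[-1.6150]  P^+=[0.0789]

K[0,0] = 0.7174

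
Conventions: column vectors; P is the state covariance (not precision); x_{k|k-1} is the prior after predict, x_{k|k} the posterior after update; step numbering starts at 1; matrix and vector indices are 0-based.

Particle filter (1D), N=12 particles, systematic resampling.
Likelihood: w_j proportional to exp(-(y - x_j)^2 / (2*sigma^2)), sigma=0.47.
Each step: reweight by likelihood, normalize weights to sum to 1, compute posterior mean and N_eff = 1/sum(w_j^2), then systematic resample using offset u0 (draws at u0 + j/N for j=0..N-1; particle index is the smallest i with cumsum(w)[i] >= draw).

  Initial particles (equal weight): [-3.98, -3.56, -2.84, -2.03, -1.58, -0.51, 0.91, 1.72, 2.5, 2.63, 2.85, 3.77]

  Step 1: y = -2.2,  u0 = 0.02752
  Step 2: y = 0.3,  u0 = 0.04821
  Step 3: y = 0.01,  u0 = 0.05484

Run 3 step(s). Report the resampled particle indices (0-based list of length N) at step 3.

step 1: w=[0.0004, 0.0086, 0.2237, 0.5296, 0.2368, 0.0009, 0.0000, 0.0000, 0.0000, 0.0000, 0.0000, 0.0000]  mean=-2.1173  Neff=2.5864  idx=[2, 2, 2, 3, 3, 3, 3, 3, 3, 4, 4, 4]
step 2: w=[0.0000, 0.0000, 0.0000, 0.0045, 0.0045, 0.0045, 0.0045, 0.0045, 0.0045, 0.3244, 0.3244, 0.3244]  mean=-1.5920  Neff=3.1658  idx=[9, 9, 9, 9, 10, 10, 10, 10, 11, 11, 11, 11]
step 3: w=[0.0833, 0.0833, 0.0833, 0.0833, 0.0833, 0.0833, 0.0833, 0.0833, 0.0833, 0.0833, 0.0833, 0.0833]  mean=-1.5800  Neff=12.0000  idx=[0, 1, 2, 3, 4, 5, 6, 7, 8, 9, 10, 11]

resampled_idx = [0, 1, 2, 3, 4, 5, 6, 7, 8, 9, 10, 11]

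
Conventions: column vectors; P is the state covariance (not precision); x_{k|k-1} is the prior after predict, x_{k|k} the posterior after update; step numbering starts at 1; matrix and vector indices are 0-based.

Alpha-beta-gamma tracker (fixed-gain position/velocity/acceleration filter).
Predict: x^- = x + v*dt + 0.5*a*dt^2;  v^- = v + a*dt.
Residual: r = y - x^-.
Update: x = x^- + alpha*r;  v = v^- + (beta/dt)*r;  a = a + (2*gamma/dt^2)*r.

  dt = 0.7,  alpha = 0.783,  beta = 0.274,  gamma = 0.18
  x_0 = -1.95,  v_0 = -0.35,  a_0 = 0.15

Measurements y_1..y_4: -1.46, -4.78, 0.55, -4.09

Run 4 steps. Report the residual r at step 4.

step 1: x_pred=-2.1582  r=0.6982  x^+=-1.6115  v^+=0.0283  a^+=0.6630
step 2: x_pred=-1.4293  r=-3.3507  x^+=-4.0529  v^+=-0.8192  a^+=-1.7988
step 3: x_pred=-5.0670  r=5.6170  x^+=-0.6689  v^+=0.1204  a^+=2.3280
step 4: x_pred=-0.0143  r=-4.0757  x^+=-3.2056  v^+=0.1546  a^+=-0.6664

resid = -4.0757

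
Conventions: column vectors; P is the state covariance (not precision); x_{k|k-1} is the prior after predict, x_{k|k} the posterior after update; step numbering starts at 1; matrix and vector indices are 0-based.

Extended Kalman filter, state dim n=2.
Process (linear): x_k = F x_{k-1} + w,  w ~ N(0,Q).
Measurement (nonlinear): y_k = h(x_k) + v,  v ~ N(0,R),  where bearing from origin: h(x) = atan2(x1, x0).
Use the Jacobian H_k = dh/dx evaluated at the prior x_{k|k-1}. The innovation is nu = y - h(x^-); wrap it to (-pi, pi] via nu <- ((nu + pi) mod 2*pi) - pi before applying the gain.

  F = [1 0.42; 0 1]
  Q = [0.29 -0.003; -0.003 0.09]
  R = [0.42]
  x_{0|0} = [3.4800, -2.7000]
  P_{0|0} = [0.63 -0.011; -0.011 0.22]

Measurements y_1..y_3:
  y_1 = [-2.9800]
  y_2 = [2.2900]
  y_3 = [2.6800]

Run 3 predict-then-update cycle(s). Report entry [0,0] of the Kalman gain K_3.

step 1: x^-=[2.3460, -2.7000]  P^-=[0.9496 0.0784; 0.0784 0.3100]  H_jac=[0.2110 0.1834]  S=[0.4788]  K=[0.4486; 0.1533]  nu=[-2.1246]  x^+=[1.3930, -3.0257]  P^+=[0.8532 0.0455; 0.0455 0.2988]
step 2: x^-=[0.1222, -3.0257]  P^-=[1.2341 0.1680; 0.1680 0.3888]  H_jac=[0.3300 0.0133]  S=[0.5559]  K=[0.7365; 0.1090]  nu=[-2.4627]  x^+=[-1.6918, -3.2941]  P^+=[0.9325 0.1233; 0.1233 0.3821]
step 3: x^-=[-3.0753, -3.2941]  P^-=[1.3935 0.2808; 0.2808 0.4721]  H_jac=[0.1622 -0.1514]  S=[0.4537]  K=[0.4045; -0.0572]  nu=[-1.2813]  x^+=[-3.5936, -3.2208]  P^+=[1.3193 0.2913; 0.2913 0.4707]

K[0,0] = 0.4045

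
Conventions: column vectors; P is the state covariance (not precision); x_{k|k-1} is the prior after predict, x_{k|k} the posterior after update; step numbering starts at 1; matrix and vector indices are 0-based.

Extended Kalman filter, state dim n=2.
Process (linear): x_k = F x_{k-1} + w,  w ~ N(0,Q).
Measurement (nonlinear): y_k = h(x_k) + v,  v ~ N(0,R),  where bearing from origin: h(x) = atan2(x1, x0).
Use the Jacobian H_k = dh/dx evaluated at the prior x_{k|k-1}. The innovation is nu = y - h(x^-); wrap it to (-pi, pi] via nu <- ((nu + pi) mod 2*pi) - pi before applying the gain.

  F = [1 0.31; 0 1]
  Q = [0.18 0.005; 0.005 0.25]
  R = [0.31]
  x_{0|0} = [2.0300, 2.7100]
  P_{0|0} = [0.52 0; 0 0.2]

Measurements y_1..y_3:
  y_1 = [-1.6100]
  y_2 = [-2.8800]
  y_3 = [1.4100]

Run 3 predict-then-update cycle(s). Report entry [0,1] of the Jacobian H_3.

step 1: x^-=[2.8701, 2.7100]  P^-=[0.7192 0.0670; 0.0670 0.4500]  H_jac=[-0.1739 0.1842]  S=[0.3427]  K=[-0.3290; 0.2078]  nu=[-2.3667]  x^+=[3.6487, 2.2181]  P^+=[0.6821 0.0904; 0.0904 0.4352]
step 2: x^-=[4.3363, 2.2181]  P^-=[0.9600 0.2303; 0.2303 0.6852]  H_jac=[-0.0935 0.1828]  S=[0.3334]  K=[-0.1429; 0.3110]  nu=[2.9304]  x^+=[3.9174, 3.1296]  P^+=[0.9532 0.2452; 0.2452 0.6529]
step 3: x^-=[4.8876, 3.1296]  P^-=[1.3480 0.4526; 0.4526 0.9029]  H_jac=[-0.0929 0.1451]  S=[0.3284]  K=[-0.1814; 0.2709]  nu=[0.8405]  x^+=[4.7352, 3.3572]  P^+=[1.3372 0.4687; 0.4687 0.8788]

H_jac[0,1] = 0.1451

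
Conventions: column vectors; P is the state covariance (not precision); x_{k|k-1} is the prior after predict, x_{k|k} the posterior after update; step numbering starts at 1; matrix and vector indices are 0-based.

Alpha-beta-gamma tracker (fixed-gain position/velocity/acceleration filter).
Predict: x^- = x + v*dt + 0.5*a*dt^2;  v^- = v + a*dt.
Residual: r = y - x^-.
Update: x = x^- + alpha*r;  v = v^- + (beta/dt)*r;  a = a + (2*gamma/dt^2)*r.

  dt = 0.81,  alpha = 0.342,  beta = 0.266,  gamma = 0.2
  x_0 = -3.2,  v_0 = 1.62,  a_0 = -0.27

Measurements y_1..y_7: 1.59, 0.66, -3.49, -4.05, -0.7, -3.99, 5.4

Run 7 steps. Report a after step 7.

a_post = 13.6209

step 1: x_pred=-1.9764  r=3.5664  x^+=-0.7567  v^+=2.5725  a^+=1.9043
step 2: x_pred=1.9517  r=-1.2917  x^+=1.5100  v^+=3.6908  a^+=1.1168
step 3: x_pred=4.8658  r=-8.3558  x^+=2.0081  v^+=1.8513  a^+=-3.9775
step 4: x_pred=2.2029  r=-6.2529  x^+=0.0644  v^+=-3.4239  a^+=-7.7896
step 5: x_pred=-5.2643  r=4.5643  x^+=-3.7033  v^+=-8.2346  a^+=-5.0069
step 6: x_pred=-12.0158  r=8.0258  x^+=-9.2710  v^+=-9.6545  a^+=-0.1139
step 7: x_pred=-17.1285  r=22.5285  x^+=-9.4238  v^+=-2.3485  a^+=13.6209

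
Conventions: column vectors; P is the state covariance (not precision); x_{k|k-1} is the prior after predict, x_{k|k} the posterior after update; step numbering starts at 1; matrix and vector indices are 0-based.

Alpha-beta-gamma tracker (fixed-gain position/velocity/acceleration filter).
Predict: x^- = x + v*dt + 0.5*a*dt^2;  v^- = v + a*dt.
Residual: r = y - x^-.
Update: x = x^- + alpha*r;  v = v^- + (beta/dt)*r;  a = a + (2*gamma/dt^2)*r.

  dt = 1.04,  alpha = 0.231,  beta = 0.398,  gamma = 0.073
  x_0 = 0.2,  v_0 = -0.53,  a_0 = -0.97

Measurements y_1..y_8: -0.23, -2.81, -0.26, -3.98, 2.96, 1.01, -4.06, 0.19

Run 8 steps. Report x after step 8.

x_post = 4.5945

step 1: x_pred=-0.8758  r=0.6458  x^+=-0.7266  v^+=-1.2917  a^+=-0.8828
step 2: x_pred=-2.5474  r=-0.2626  x^+=-2.6080  v^+=-2.3103  a^+=-0.9183
step 3: x_pred=-5.5074  r=5.2474  x^+=-4.2952  v^+=-1.2572  a^+=-0.2100
step 4: x_pred=-5.7163  r=1.7363  x^+=-5.3152  v^+=-0.8111  a^+=0.0244
step 5: x_pred=-6.1455  r=9.1055  x^+=-4.0422  v^+=2.6989  a^+=1.2535
step 6: x_pred=-0.5574  r=1.5674  x^+=-0.1953  v^+=4.6024  a^+=1.4651
step 7: x_pred=5.3835  r=-9.4435  x^+=3.2020  v^+=2.5121  a^+=0.1904
step 8: x_pred=5.9176  r=-5.7276  x^+=4.5945  v^+=0.5182  a^+=-0.5828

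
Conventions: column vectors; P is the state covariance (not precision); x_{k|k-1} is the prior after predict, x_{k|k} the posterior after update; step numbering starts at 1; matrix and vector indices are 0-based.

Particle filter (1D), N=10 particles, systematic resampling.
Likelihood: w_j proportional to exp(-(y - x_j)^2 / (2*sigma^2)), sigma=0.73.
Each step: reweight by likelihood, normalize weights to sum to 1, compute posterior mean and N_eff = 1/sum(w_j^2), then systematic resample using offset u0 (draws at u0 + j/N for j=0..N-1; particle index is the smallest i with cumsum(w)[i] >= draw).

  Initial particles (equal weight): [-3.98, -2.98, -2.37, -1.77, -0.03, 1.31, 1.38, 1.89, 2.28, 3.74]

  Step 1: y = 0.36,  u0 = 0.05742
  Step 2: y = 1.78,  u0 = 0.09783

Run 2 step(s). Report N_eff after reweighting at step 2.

N_eff = 5.5015

step 1: w=[0.0000, 0.0000, 0.0005, 0.0077, 0.4737, 0.2343, 0.2058, 0.0608, 0.0172, 0.0000]  mean=0.7159  Neff=3.0706  idx=[4, 4, 4, 4, 4, 5, 5, 6, 6, 7]
step 2: w=[0.0101, 0.0101, 0.0101, 0.0101, 0.0101, 0.1780, 0.1780, 0.1884, 0.1884, 0.2165]  mean=1.3941  Neff=5.5015  idx=[5, 5, 6, 6, 7, 8, 8, 9, 9, 9]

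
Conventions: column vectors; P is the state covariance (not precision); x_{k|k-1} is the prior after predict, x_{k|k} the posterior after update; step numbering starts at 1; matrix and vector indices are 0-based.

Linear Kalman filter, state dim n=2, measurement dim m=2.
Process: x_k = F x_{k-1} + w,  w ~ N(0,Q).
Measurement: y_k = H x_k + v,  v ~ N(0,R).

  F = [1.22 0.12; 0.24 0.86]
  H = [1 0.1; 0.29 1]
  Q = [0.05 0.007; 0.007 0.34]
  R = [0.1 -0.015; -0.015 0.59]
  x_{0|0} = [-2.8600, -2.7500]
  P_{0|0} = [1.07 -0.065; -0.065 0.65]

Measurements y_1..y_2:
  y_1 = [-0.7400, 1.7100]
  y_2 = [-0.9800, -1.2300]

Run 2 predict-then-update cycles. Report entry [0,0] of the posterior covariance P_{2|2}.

step 1: x^-=[-3.8192, -3.0514]  P^-=[1.6329 0.3173; 0.3173 0.8555]  S=[1.8049 0.8706; 0.8706 1.7669]  K=[0.9266 -0.0090; -0.0465 0.5592]  nu=[3.3843, 5.8690]  x^+=[-0.7359, 0.0731]  P^+=[0.0975 -0.0475; -0.0475 0.3444]
step 2: x^-=[-0.8891, -0.1138]  P^-=[0.1862 0.0199; 0.0199 0.5807]  S=[0.2960 0.1176; 0.1176 1.1980]  K=[0.6361 -0.0007; 0.0718 0.4826]  nu=[-0.0796, -0.8584]  x^+=[-0.9391, -0.5337]  P^+=[0.0666 -0.0293; -0.0293 0.2921]

P_post[0,0] = 0.0666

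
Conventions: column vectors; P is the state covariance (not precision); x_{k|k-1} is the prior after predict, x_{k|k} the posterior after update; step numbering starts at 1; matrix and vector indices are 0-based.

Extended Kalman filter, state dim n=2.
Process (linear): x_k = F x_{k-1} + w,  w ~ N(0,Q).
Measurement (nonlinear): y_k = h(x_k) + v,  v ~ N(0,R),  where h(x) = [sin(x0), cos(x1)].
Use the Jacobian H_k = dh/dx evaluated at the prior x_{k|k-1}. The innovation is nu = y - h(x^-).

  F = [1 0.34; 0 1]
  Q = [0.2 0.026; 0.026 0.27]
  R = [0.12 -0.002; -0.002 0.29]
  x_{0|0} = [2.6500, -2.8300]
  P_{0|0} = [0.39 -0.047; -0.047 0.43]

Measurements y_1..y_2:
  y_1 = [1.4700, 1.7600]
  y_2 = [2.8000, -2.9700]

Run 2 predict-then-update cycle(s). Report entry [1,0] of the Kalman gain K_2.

K[1,0] = 0.1441

step 1: x^-=[1.6878, -2.8300]  P^-=[0.6077 0.1252; 0.1252 0.7000]  H_jac=[-0.1167 0.0000; 0.0000 0.3066]  S=[0.1283 -0.0065; -0.0065 0.3558]  K=[-0.5481 0.0979; -0.0835 0.6016]  nu=[0.4768, 2.7118]  x^+=[1.6919, -1.2383]  P^+=[0.5651 0.0962; 0.0962 0.5697]
step 2: x^-=[1.2709, -1.2383]  P^-=[0.8964 0.3159; 0.3159 0.8397]  H_jac=[0.2954 0.0000; 0.0000 0.9452]  S=[0.1982 0.0862; 0.0862 1.0402]  K=[1.2563 0.1829; 0.1441 0.7511]  nu=[1.8446, -3.2964]  x^+=[2.9853, -3.4482]  P^+=[0.5091 0.0535; 0.0535 0.2301]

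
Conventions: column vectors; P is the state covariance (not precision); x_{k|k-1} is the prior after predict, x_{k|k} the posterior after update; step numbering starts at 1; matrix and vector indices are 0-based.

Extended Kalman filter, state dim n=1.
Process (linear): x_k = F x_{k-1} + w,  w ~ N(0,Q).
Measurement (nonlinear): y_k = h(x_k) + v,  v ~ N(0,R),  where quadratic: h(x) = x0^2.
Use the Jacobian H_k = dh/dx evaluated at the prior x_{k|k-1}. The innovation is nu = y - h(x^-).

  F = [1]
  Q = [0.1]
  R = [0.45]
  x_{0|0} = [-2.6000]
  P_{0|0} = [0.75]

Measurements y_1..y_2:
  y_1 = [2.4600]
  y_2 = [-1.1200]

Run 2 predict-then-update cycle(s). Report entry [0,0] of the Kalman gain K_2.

K[0,0] = -0.2146

step 1: x^-=[-2.6000]  P^-=[0.8500]  H_jac=[-5.2000]  S=[23.4340]  K=[-0.1886]  nu=[-4.3000]  x^+=[-1.7890]  P^+=[0.0163]
step 2: x^-=[-1.7890]  P^-=[0.1163]  H_jac=[-3.5779]  S=[1.9391]  K=[-0.2146]  nu=[-4.3204]  x^+=[-0.8617]  P^+=[0.0270]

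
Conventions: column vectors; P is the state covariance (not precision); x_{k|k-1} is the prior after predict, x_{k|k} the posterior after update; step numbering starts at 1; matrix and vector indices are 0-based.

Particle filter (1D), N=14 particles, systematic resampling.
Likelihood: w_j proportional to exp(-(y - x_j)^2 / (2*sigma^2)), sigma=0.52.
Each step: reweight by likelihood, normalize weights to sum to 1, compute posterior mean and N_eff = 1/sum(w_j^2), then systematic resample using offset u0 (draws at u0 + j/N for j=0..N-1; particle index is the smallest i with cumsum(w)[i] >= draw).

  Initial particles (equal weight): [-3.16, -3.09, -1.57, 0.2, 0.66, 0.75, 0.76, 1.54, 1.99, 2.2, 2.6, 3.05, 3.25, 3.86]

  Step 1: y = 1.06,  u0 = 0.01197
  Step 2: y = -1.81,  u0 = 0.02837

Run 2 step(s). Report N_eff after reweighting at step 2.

step 1: w=[0.0000, 0.0000, 0.0000, 0.0700, 0.2043, 0.2299, 0.2325, 0.1794, 0.0555, 0.0248, 0.0034, 0.0002, 0.0000, 0.0000]  mean=0.9488  Neff=5.2790  idx=[3, 4, 4, 4, 5, 5, 5, 6, 6, 6, 6, 7, 7, 8]
step 2: w=[0.8849, 0.0196, 0.0196, 0.0196, 0.0085, 0.0085, 0.0085, 0.0077, 0.0077, 0.0077, 0.0077, 0.0000, 0.0000, 0.0000]  mean=0.2583  Neff=1.2743  idx=[0, 0, 0, 0, 0, 0, 0, 0, 0, 0, 0, 0, 1, 5]

N_eff = 1.2743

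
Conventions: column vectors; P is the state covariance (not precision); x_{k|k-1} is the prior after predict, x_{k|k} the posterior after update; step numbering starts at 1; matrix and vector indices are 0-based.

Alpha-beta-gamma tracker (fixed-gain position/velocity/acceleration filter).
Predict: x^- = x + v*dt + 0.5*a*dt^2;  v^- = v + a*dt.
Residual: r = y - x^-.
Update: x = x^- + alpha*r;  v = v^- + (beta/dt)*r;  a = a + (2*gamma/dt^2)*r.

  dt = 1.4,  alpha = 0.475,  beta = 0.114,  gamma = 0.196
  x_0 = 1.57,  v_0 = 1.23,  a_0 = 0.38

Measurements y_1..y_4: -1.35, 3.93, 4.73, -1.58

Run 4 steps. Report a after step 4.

step 1: x_pred=3.6644  r=-5.0144  x^+=1.2826  v^+=1.3537  a^+=-0.6229
step 2: x_pred=2.5673  r=1.3627  x^+=3.2146  v^+=0.5926  a^+=-0.3503
step 3: x_pred=3.7009  r=1.0291  x^+=4.1897  v^+=0.1859  a^+=-0.1445
step 4: x_pred=4.3084  r=-5.8884  x^+=1.5114  v^+=-0.4959  a^+=-1.3222

a_post = -1.3222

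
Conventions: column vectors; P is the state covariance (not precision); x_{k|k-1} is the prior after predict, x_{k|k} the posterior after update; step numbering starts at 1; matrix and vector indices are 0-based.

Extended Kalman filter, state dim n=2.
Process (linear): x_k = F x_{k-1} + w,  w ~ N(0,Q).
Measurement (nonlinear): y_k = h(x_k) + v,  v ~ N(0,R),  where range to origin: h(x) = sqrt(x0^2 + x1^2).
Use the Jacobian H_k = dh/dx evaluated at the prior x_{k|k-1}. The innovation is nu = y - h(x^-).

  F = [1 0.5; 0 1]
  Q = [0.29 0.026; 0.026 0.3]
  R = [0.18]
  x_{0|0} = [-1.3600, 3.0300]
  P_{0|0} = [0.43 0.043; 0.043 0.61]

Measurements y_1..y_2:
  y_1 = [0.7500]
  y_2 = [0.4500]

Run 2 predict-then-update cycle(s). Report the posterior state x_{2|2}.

step 1: x^-=[0.1550, 3.0300]  P^-=[0.9155 0.3740; 0.3740 0.9100]  H_jac=[0.0511 0.9987]  S=[1.1282]  K=[0.3725; 0.8225]  nu=[-2.2840]  x^+=[-0.6958, 1.1515]  P^+=[0.7589 0.0283; 0.0283 0.1468]
step 2: x^-=[-0.1201, 1.1515]  P^-=[1.1139 0.1277; 0.1277 0.4468]  H_jac=[-0.1038 0.9946]  S=[0.6076]  K=[0.0188; 0.7095]  nu=[-0.7077]  x^+=[-0.1335, 0.6493]  P^+=[1.1137 0.1196; 0.1196 0.1409]

x_post = [-0.1335, 0.6493]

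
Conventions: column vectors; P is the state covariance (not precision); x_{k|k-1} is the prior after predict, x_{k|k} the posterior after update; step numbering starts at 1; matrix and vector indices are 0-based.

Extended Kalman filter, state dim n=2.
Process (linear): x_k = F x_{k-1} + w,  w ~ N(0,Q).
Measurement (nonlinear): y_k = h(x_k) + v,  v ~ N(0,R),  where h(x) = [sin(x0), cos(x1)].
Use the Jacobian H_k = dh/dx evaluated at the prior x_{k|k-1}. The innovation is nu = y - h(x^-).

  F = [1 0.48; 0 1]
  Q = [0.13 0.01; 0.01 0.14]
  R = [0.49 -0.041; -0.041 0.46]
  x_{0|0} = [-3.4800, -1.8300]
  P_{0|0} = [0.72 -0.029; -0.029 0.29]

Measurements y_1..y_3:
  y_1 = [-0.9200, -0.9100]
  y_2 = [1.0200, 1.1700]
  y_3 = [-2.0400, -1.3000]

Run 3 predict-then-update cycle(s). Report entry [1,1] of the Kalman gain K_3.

step 1: x^-=[-4.3584, -1.8300]  P^-=[0.8890 0.1202; 0.1202 0.4300]  H_jac=[-0.3466 0.0000; 0.0000 0.9666]  S=[0.5968 -0.0813; -0.0813 0.8618]  K=[-0.5044 0.0872; -0.0042 0.4819]  nu=[-1.8580, -0.6537]  x^+=[-3.4782, -2.1372]  P^+=[0.7234 0.0629; 0.0629 0.2295]
step 2: x^-=[-4.5040, -2.1372]  P^-=[0.9667 0.1831; 0.1831 0.3695]  H_jac=[-0.2068 0.0000; 0.0000 0.8438]  S=[0.5314 -0.0730; -0.0730 0.7231]  K=[-0.3518 0.1782; -0.0122 0.4300]  nu=[0.0416, 1.7066]  x^+=[-4.2146, -1.4040]  P^+=[0.8688 0.1142; 0.1142 0.2350]
step 3: x^-=[-4.8885, -1.4040]  P^-=[1.1626 0.2370; 0.2370 0.3750]  H_jac=[0.1752 0.0000; 0.0000 0.9861]  S=[0.5257 -0.0000; -0.0000 0.8246]  K=[0.3876 0.2834; 0.0790 0.4484]  nu=[-3.0245, -1.4661]  x^+=[-6.4763, -2.3004]  P^+=[1.0174 0.1161; 0.1161 0.2059]

K[1,1] = 0.4484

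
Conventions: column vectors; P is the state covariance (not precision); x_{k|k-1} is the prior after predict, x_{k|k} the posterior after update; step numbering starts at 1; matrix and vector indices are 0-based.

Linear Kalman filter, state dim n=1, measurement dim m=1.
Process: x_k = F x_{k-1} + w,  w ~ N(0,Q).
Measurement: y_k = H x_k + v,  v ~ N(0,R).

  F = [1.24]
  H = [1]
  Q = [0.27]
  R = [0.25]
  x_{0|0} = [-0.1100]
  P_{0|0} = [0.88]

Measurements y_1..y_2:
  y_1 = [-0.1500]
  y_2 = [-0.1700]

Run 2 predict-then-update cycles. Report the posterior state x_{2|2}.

step 1: x^-=[-0.1364]  P^-=[1.6231]  S=[1.8731]  K=[0.8665]  nu=[-0.0136]  x^+=[-0.1482]  P^+=[0.2166]
step 2: x^-=[-0.1837]  P^-=[0.6031]  S=[0.8531]  K=[0.7069]  nu=[0.0137]  x^+=[-0.1740]  P^+=[0.1767]

x_post = [-0.1740]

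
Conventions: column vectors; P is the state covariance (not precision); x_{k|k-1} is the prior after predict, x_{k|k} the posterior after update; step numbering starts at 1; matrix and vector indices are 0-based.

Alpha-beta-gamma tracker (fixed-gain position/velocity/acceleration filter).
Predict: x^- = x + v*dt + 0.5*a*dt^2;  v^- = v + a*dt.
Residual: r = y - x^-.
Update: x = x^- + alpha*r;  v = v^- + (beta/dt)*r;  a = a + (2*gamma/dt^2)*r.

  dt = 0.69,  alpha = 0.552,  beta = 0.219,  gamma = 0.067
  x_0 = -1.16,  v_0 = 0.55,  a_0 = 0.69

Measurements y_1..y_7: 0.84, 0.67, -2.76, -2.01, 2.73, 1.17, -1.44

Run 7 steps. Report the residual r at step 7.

resid = -2.7387

step 1: x_pred=-0.6162  r=1.4562  x^+=0.1876  v^+=1.4883  a^+=1.0999
step 2: x_pred=1.4764  r=-0.8064  x^+=1.0312  v^+=1.9913  a^+=0.8729
step 3: x_pred=2.6130  r=-5.3730  x^+=-0.3529  v^+=0.8882  a^+=-0.6393
step 4: x_pred=0.1078  r=-2.1178  x^+=-1.0612  v^+=-0.2251  a^+=-1.2354
step 5: x_pred=-1.5106  r=4.2406  x^+=0.8302  v^+=0.2684  a^+=-0.0419
step 6: x_pred=1.0055  r=0.1645  x^+=1.0963  v^+=0.2918  a^+=0.0044
step 7: x_pred=1.2987  r=-2.7387  x^+=-0.2131  v^+=-0.5744  a^+=-0.7664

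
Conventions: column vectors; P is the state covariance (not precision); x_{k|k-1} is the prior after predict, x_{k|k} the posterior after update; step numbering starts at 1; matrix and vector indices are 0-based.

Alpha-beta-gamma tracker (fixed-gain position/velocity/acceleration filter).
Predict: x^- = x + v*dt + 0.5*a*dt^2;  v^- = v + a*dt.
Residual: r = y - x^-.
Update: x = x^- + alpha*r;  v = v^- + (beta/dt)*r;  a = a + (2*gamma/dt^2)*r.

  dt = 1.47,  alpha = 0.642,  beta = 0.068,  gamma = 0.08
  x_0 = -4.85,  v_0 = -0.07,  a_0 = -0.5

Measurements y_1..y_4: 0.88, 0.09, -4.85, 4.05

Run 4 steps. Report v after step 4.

step 1: x_pred=-5.4931  r=6.3731  x^+=-1.4016  v^+=-0.5102  a^+=-0.0281
step 2: x_pred=-2.1819  r=2.2719  x^+=-0.7234  v^+=-0.4464  a^+=0.1401
step 3: x_pred=-1.2282  r=-3.6218  x^+=-3.5534  v^+=-0.4080  a^+=-0.1281
step 4: x_pred=-4.2915  r=8.3415  x^+=1.0637  v^+=-0.2104  a^+=0.4896

v_post = -0.2104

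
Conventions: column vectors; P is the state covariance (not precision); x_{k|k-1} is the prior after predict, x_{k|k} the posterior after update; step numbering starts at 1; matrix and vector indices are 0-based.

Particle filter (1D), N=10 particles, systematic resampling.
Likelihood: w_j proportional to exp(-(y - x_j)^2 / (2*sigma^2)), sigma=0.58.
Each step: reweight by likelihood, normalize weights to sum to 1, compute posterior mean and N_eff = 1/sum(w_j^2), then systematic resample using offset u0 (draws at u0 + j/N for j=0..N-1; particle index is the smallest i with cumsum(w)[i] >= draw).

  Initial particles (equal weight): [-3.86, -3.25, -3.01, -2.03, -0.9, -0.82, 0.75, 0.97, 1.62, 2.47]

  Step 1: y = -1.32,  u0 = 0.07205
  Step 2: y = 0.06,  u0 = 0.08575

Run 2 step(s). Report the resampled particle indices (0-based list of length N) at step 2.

resampled_idx = [2, 3, 4, 5, 6, 7, 7, 8, 9, 9]

step 1: w=[0.0000, 0.0020, 0.0073, 0.2421, 0.3941, 0.3533, 0.0009, 0.0002, 0.0000, 0.0000]  mean=-1.1639  Neff=2.9515  idx=[3, 3, 4, 4, 4, 4, 5, 5, 5, 5]
step 2: w=[0.0007, 0.0007, 0.1112, 0.1112, 0.1112, 0.1112, 0.1384, 0.1384, 0.1384, 0.1384]  mean=-0.8572  Neff=7.9271  idx=[2, 3, 4, 5, 6, 7, 7, 8, 9, 9]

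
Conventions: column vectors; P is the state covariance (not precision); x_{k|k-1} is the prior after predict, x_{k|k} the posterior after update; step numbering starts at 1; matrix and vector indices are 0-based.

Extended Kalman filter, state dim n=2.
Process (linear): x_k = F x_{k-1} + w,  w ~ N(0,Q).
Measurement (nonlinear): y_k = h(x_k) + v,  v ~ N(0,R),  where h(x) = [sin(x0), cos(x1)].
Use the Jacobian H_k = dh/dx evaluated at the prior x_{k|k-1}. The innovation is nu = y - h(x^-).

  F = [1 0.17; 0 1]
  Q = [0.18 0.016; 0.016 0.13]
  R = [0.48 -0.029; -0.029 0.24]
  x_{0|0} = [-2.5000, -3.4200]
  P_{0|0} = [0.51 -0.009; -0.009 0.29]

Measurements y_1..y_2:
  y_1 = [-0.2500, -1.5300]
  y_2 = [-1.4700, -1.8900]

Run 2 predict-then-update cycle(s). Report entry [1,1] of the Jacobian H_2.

H_jac[1,1] = -0.0254

step 1: x^-=[-3.0814, -3.4200]  P^-=[0.6953 0.0563; 0.0563 0.4200]  H_jac=[-0.9982 0.0000; 0.0000 -0.2748]  S=[1.1728 -0.0136; -0.0136 0.2717]  K=[-0.5928 -0.0865; -0.0529 -0.4274]  nu=[-0.1898, -0.5685]  x^+=[-2.9197, -3.1670]  P^+=[0.2825 0.0130; 0.0130 0.3677]
step 2: x^-=[-3.4581, -3.1670]  P^-=[0.4776 0.0915; 0.0915 0.4977]  H_jac=[-0.9503 0.0000; 0.0000 -0.0254]  S=[0.9113 -0.0268; -0.0268 0.2403]  K=[-0.5000 -0.0654; -0.0973 -0.0634]  nu=[-1.7812, -0.8903]  x^+=[-2.5093, -2.9372]  P^+=[0.2505 0.0472; 0.0472 0.4884]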